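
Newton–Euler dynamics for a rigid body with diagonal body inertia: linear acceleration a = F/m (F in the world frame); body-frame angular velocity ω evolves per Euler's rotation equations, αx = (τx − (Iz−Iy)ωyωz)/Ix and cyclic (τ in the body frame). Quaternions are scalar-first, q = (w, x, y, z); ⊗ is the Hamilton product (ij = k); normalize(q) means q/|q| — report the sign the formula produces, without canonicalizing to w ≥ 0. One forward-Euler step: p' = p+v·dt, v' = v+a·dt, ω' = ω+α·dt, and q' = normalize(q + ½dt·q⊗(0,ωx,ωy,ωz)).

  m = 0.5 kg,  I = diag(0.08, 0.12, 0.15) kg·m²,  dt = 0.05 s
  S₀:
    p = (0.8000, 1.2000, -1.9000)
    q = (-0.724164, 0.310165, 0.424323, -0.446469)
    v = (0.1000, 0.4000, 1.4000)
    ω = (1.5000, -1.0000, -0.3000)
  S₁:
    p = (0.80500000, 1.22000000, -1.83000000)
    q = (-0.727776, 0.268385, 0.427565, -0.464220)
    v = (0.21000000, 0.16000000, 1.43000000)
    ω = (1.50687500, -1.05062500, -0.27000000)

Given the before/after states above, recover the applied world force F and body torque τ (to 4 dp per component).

Δv = v₁−v₀ = (0.11000000, -0.24000000, 0.03000000)
applied force F = (1.1000, -2.4000, 0.3000)
Δω = ω₁−ω₀ = (0.00687500, -0.05062500, 0.03000000)
precession coupling = (0.0090, 0.0315, -0.0600)
I·α + gyro = (0.0200, -0.0900, 0.0300)

F = (1.1000, -2.4000, 0.3000)
τ = (0.0200, -0.0900, 0.0300)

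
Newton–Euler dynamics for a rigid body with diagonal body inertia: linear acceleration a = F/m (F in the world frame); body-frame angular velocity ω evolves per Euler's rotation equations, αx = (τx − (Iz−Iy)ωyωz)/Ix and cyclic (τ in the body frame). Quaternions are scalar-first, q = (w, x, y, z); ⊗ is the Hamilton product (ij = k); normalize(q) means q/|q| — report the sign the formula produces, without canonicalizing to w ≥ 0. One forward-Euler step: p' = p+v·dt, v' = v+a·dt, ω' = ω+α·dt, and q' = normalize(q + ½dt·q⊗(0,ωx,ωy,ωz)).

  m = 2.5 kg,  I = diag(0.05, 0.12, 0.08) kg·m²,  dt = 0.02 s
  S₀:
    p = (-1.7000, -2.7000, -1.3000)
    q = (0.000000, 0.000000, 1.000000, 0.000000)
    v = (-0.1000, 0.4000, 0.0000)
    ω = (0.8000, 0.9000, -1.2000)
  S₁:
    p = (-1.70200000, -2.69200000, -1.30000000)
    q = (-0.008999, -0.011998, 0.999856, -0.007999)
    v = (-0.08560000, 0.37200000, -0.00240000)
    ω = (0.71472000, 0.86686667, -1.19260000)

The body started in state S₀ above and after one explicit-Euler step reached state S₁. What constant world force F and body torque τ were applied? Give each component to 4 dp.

F = (1.8000, -3.5000, -0.3000)
τ = (-0.1700, -0.1700, 0.0800)

rate change Δω = (-0.08528000, -0.03313333, 0.00740000)
ω₀×(Iω₀) = (0.0432, 0.0288, 0.0504)
τ = I·(Δω/dt) + ω₀×(Iω₀) = (-0.1700, -0.1700, 0.0800)
v₁ − v₀ = (0.01440000, -0.02800000, -0.00240000)
applied force F = (1.8000, -3.5000, -0.3000)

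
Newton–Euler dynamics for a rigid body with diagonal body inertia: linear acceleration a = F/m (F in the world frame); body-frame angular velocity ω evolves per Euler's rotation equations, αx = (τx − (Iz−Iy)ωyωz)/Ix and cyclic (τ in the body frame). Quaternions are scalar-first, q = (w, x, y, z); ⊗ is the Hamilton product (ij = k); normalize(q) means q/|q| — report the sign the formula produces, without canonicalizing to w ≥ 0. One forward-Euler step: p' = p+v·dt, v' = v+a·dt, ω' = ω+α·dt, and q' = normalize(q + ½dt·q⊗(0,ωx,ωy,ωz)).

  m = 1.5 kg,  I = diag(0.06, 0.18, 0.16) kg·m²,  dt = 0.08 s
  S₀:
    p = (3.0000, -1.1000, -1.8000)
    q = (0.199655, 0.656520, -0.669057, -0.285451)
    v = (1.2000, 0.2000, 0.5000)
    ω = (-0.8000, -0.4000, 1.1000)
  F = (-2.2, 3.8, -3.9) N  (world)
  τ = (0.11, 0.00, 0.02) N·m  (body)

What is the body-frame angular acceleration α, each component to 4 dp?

gyro term ω×Iω = (0.0088, 0.0880, 0.0384)
(τ − ω×Iω)/I = (1.6867, -0.4889, -0.1150)

α = (1.6867, -0.4889, -0.1150)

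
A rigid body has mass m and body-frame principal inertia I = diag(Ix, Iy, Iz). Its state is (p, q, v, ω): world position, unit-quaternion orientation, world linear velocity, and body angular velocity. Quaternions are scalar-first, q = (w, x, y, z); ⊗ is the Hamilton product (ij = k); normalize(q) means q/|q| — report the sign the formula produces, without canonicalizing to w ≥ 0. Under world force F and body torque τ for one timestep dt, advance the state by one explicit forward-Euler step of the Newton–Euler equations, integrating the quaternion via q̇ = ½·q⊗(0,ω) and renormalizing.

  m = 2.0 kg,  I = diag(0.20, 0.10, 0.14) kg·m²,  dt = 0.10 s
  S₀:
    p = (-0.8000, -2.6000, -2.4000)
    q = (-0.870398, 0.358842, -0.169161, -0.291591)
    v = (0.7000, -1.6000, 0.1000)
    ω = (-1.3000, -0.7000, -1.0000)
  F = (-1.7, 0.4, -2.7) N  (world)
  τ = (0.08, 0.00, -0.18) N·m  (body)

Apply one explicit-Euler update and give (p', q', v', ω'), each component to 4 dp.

linear accel F/m = (-0.8500, 0.2000, -1.3500)
p + v·dt = (-0.7300, -2.7600, -2.3900)
v + (F/m)dt = (0.6150, -1.5800, -0.0350)
angular accel α = (0.2600, -0.7800, -0.6357)
new body rate ω' = (-1.2740, -0.7780, -1.0636)
2q̇ = q⊗(0,ω) = (0.0564909, 1.0965647, 1.3471889, 0.3992993)
updated quaternion q' = (-0.8641, 0.4120, -0.1014, -0.2706)

p' = (-0.7300, -2.7600, -2.3900)
q' = (-0.8641, 0.4120, -0.1014, -0.2706)
v' = (0.6150, -1.5800, -0.0350)
ω' = (-1.2740, -0.7780, -1.0636)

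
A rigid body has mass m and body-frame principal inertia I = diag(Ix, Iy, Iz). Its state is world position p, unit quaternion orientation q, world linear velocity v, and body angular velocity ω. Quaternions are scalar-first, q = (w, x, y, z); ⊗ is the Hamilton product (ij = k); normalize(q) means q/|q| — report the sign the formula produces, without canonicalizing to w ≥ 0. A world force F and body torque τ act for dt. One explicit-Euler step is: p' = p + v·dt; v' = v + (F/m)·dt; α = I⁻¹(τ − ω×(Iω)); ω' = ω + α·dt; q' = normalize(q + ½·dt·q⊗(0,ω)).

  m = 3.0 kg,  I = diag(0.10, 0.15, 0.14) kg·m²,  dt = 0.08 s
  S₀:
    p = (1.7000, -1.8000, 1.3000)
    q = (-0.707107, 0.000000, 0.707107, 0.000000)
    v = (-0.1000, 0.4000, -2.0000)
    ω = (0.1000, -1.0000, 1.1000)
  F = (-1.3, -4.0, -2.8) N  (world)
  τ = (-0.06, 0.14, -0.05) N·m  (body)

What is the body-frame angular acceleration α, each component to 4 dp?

gyro term ω×Iω = (0.0110, -0.0044, -0.0050)
α = I⁻¹(τ − ω×Iω) = (-0.7100, 0.9627, -0.3214)

α = (-0.7100, 0.9627, -0.3214)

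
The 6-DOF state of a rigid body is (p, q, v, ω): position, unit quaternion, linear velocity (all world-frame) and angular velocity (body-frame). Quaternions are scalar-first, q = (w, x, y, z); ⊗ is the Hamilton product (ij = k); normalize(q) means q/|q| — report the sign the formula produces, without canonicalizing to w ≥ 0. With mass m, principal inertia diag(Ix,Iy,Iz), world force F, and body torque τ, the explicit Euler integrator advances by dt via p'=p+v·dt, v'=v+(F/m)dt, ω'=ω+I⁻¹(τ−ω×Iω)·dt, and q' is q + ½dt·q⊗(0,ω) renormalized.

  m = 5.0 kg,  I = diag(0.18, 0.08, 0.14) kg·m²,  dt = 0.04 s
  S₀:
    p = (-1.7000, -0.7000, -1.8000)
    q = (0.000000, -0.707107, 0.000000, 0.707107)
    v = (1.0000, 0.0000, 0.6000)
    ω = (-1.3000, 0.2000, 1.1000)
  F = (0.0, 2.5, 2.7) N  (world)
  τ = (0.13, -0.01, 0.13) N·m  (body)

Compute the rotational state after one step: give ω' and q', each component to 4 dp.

ω' = (-1.2740, 0.2236, 1.1297)
q' = (-0.0339, -0.7095, -0.0028, 0.7039)

ω×(Iω) gyroscopic = (0.0132, -0.0572, 0.0260)
(τ − ω×Iω)/I = (0.6489, 0.5900, 0.7429)
new body rate ω' = (-1.2740, 0.2236, 1.1297)
2q̇ = q⊗(0,ω) = (-1.6970568, -0.1414214, -0.1414214, -0.1414214)
q + ½dt·q⊗(0,ω), renormalized = (-0.0339, -0.7095, -0.0028, 0.7039)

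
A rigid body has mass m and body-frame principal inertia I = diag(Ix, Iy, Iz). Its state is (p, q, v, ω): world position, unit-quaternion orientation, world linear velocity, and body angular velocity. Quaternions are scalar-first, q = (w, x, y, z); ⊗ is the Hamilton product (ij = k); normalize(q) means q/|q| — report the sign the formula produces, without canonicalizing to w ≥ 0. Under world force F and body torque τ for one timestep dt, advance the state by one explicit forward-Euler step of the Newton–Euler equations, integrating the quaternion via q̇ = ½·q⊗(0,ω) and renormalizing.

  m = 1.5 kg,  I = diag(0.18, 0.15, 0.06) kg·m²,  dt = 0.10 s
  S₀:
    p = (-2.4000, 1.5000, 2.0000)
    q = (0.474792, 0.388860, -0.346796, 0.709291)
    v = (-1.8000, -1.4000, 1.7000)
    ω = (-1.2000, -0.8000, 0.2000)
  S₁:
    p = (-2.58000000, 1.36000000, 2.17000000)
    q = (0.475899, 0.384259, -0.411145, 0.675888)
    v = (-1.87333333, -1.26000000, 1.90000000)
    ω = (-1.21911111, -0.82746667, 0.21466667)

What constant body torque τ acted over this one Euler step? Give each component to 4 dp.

Δω = ω₁−ω₀ = (-0.01911111, -0.02746667, 0.01466667)
τ = I·(Δω/dt) + ω₀×(Iω₀) = (-0.0200, -0.0700, -0.0200)

τ = (-0.0200, -0.0700, -0.0200)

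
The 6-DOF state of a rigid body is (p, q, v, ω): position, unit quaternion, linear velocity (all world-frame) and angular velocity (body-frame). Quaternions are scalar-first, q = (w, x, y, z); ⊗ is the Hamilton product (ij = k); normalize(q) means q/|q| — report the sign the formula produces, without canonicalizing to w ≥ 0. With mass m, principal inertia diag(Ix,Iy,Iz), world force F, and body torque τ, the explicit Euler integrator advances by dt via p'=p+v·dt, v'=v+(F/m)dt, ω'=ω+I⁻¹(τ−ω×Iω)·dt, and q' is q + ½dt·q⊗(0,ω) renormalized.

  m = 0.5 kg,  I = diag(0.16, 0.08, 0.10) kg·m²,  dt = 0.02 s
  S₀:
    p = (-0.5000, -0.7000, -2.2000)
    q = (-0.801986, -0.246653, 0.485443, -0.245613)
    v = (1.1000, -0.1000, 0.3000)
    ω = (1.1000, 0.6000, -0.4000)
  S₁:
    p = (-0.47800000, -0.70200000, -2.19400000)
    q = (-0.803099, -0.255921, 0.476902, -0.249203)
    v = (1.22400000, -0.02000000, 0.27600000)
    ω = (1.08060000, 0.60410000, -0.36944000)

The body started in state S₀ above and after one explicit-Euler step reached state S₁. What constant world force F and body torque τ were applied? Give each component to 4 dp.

v₁ − v₀ = (0.12400000, 0.08000000, -0.02400000)
m·(v₁−v₀)/dt = (3.1000, 2.0000, -0.6000)
ω₁ − ω₀ = (-0.01940000, 0.00410000, 0.03056000)
precession coupling = (-0.0048, -0.0264, -0.0528)
applied torque τ = (-0.1600, -0.0100, 0.1000)

F = (3.1000, 2.0000, -0.6000)
τ = (-0.1600, -0.0100, 0.1000)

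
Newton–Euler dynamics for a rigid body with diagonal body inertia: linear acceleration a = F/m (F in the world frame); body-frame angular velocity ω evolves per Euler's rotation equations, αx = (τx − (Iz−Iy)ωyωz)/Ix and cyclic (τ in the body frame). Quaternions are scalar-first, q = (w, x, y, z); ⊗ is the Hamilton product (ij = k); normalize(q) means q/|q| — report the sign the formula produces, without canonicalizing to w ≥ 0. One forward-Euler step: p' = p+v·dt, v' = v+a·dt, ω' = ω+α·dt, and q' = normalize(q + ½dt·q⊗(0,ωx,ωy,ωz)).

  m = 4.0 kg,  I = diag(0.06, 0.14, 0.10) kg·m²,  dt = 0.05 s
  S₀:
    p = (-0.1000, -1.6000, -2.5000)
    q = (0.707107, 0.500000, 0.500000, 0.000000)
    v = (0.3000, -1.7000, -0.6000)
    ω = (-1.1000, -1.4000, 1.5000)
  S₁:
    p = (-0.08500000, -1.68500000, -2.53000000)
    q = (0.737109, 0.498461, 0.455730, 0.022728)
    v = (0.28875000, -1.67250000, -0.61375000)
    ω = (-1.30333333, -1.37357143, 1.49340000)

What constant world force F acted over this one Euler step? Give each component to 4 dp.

v₁ − v₀ = (-0.01125000, 0.02750000, -0.01375000)
m·(v₁−v₀)/dt = (-0.9000, 2.2000, -1.1000)

F = (-0.9000, 2.2000, -1.1000)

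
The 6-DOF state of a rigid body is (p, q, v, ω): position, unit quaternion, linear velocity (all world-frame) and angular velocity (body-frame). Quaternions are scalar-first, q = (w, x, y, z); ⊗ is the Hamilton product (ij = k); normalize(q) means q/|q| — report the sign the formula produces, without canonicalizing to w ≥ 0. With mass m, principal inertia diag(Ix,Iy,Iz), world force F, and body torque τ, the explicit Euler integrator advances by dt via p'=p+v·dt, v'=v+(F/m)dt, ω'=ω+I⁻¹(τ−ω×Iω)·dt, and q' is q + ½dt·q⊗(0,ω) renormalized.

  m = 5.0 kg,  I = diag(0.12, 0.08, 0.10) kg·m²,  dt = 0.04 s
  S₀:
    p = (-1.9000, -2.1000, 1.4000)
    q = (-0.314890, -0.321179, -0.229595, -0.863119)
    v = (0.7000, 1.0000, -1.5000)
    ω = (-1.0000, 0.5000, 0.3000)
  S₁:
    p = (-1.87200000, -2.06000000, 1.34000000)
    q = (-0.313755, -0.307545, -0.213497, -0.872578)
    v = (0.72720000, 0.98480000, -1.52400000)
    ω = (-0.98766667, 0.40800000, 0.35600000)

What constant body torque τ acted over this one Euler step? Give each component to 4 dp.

τ = (0.0400, -0.1900, 0.1600)

ω₁ − ω₀ = (0.01233333, -0.09200000, 0.05600000)
precession coupling = (0.0030, -0.0060, 0.0200)
applied torque τ = (0.0400, -0.1900, 0.1600)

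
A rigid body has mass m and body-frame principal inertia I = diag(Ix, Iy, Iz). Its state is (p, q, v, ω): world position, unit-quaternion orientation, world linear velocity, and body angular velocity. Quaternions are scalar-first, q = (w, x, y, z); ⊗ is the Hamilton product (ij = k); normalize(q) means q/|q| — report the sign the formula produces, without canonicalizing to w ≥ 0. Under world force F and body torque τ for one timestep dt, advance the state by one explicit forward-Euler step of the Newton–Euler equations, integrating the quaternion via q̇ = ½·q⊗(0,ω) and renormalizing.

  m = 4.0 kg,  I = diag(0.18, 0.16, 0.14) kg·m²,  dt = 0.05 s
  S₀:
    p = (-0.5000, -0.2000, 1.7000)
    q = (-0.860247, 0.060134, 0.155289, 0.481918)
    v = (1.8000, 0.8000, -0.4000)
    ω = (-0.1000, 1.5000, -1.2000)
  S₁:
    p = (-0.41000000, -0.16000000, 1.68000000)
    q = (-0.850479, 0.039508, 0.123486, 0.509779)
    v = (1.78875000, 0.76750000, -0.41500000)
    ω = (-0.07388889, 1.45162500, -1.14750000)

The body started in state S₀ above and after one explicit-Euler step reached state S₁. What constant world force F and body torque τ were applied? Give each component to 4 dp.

F = (-0.9000, -2.6000, -1.2000)
τ = (0.1300, -0.1500, 0.1500)

Δω = ω₁−ω₀ = (0.02611111, -0.04837500, 0.05250000)
gyro term ω₀×Iω₀ = (0.0360, 0.0048, 0.0030)
applied torque τ = (0.1300, -0.1500, 0.1500)
Δv = v₁−v₀ = (-0.01125000, -0.03250000, -0.01500000)
m·(v₁−v₀)/dt = (-0.9000, -2.6000, -1.2000)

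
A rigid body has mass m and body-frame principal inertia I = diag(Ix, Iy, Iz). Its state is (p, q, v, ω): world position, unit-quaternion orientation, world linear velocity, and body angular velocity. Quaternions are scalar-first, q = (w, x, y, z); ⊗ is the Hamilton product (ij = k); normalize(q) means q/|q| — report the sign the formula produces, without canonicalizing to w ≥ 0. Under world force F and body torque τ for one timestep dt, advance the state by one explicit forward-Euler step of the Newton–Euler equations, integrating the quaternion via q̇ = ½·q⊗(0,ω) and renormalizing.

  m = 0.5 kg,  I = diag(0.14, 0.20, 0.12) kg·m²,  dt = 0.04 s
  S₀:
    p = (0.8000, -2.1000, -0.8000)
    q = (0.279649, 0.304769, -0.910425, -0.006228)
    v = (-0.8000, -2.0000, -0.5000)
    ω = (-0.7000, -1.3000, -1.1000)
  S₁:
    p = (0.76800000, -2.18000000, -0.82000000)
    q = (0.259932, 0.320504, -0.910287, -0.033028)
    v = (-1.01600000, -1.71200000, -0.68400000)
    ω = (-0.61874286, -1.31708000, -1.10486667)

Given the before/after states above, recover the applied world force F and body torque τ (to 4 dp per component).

F = (-2.7000, 3.6000, -2.3000)
τ = (0.1700, -0.0700, 0.0400)

velocity change Δv = (-0.21600000, 0.28800000, -0.18400000)
applied force F = (-2.7000, 3.6000, -2.3000)
rate change Δω = (0.08125714, -0.01708000, -0.00486667)
ω₀×(Iω₀) = (-0.1144, 0.0154, 0.0546)
I·α + gyro = (0.1700, -0.0700, 0.0400)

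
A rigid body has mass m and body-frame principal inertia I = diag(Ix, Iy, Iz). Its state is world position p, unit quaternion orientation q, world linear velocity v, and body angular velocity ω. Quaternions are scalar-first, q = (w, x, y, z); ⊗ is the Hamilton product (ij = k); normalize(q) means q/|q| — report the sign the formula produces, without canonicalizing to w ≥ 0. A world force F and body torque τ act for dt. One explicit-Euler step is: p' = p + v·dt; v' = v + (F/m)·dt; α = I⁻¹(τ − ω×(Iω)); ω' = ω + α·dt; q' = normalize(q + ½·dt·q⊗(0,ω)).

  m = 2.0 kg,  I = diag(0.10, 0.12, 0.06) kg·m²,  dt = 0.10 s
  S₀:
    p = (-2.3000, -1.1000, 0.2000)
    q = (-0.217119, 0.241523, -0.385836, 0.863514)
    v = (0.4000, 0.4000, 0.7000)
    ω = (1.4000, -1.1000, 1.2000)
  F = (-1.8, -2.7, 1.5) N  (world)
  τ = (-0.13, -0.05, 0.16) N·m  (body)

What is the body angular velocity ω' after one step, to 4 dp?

ω' = (1.1908, -1.1977, 1.5180)

precession coupling ω×(Iω) = (0.0792, 0.0672, -0.0308)
(τ − ω×Iω)/I = (-2.0920, -0.9767, 3.1800)
new body rate ω' = (1.1908, -1.1977, 1.5180)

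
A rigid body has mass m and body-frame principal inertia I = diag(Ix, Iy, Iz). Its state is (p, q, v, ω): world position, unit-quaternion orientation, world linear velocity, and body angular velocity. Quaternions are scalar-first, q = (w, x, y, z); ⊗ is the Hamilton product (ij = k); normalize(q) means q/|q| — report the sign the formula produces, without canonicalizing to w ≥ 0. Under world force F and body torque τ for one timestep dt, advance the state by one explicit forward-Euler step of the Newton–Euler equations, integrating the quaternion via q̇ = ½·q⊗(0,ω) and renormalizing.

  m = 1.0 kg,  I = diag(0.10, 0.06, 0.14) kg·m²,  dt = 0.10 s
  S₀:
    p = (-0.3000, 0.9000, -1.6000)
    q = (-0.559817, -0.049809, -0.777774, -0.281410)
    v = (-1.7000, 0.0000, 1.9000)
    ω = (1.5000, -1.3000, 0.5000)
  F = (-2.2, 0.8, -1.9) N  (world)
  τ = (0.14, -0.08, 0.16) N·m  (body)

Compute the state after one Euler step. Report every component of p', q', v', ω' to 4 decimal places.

p' = (-0.4700, 0.9000, -1.4100)
q' = (-0.5965, -0.1289, -0.7573, -0.2326)
v' = (-1.9200, 0.0800, 1.7100)
ω' = (1.6920, -1.3833, 0.5586)

a = F/m = (-2.2000, 0.8000, -1.9000)
p' = p + v·dt = (-0.4700, 0.9000, -1.4100)
new velocity v' = (-1.9200, 0.0800, 1.7100)
precession coupling ω×(Iω) = (-0.0520, -0.0300, 0.0780)
α = I⁻¹(τ − ω×Iω) = (1.9200, -0.8333, 0.5857)
ω + α·dt = (1.6920, -1.3833, 0.5586)
q⊗(0,ω) = (-0.7956877, -1.5944455, 0.3305516, 0.9515042)
updated quaternion q' = (-0.5965, -0.1289, -0.7573, -0.2326)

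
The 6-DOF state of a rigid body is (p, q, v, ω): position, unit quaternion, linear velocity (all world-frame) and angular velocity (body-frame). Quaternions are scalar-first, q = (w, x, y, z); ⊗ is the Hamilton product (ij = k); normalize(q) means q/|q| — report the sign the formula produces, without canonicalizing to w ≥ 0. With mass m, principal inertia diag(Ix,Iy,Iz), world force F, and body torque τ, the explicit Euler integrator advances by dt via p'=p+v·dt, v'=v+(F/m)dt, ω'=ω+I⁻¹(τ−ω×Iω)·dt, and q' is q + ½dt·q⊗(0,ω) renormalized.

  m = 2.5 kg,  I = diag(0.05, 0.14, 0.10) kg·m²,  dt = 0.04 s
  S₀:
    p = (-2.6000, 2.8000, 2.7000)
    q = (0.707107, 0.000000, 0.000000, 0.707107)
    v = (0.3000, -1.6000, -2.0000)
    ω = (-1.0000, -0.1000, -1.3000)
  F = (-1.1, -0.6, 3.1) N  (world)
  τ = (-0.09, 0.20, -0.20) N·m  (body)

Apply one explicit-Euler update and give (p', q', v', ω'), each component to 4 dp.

p' = (-2.5880, 2.7360, 2.6200)
q' = (0.7251, -0.0127, -0.0155, 0.6884)
v' = (0.2824, -1.6096, -1.9504)
ω' = (-1.0678, -0.0243, -1.3836)

α = I⁻¹(τ − ω×Iω) = (-1.6960, 1.8929, -2.0900)
ω' = ω + α·dt = (-1.0678, -0.0243, -1.3836)
q⊗(0,ω) = (0.9192391, -0.6363963, -0.7778177, -0.9192391)
q' = normalize(q + ½dt·q⊗(0,ω)) = (0.7251, -0.0127, -0.0155, 0.6884)
a = (-0.4400, -0.2400, 1.2400)
p + v·dt = (-2.5880, 2.7360, 2.6200)
new velocity v' = (0.2824, -1.6096, -1.9504)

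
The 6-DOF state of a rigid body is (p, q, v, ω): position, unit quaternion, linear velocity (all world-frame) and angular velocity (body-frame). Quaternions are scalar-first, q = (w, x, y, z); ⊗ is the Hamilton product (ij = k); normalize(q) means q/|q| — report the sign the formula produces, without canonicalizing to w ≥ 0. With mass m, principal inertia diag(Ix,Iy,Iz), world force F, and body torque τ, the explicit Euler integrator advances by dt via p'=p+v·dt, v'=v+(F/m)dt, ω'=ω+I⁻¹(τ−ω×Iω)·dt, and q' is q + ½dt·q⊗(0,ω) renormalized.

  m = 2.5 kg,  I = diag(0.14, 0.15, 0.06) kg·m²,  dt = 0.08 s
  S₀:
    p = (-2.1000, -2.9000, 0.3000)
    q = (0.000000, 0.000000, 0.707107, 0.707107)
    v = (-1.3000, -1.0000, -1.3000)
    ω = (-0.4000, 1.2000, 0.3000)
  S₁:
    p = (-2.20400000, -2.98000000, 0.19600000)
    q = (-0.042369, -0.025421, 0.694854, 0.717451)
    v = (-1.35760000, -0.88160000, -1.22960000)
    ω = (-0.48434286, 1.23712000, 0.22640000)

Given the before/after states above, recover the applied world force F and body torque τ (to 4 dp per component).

F = (-1.8000, 3.7000, 2.2000)
τ = (-0.1800, 0.0600, -0.0600)

Δω = ω₁−ω₀ = (-0.08434286, 0.03712000, -0.07360000)
gyro term ω₀×Iω₀ = (-0.0324, -0.0096, -0.0048)
applied torque τ = (-0.1800, 0.0600, -0.0600)
velocity change Δv = (-0.05760000, 0.11840000, 0.07040000)
m·(v₁−v₀)/dt = (-1.8000, 3.7000, 2.2000)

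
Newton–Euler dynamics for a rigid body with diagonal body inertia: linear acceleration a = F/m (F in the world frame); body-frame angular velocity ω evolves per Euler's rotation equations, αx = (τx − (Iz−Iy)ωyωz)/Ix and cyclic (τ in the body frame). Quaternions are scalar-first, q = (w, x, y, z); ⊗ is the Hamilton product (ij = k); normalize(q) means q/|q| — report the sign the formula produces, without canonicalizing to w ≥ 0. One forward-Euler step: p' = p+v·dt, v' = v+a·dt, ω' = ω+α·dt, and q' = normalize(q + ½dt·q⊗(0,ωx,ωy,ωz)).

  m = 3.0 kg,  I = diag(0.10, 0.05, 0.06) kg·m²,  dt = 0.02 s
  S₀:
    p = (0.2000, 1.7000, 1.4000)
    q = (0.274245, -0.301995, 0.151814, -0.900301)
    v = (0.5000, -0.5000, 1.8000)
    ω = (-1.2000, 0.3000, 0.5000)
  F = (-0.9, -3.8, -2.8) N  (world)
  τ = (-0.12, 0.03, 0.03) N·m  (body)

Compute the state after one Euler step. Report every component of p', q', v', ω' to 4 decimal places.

p' = (0.2100, 1.6900, 1.4360)
q' = (0.2746, -0.3018, 0.1649, -0.8979)
v' = (0.4940, -0.5253, 1.7813)
ω' = (-1.2243, 0.3216, 0.5040)

(τ − ω×Iω)/I = (-1.2150, 1.0800, 0.2000)
ω' = ω + α·dt = (-1.2243, 0.3216, 0.5040)
q⊗(0,ω) = (0.0422123, 0.0169033, 1.3136322, 0.2287008)
q' = normalize(q + ½dt·q⊗(0,ω)) = (0.2746, -0.3018, 0.1649, -0.8979)
linear accel F/m = (-0.3000, -1.2667, -0.9333)
new position p' = (0.2100, 1.6900, 1.4360)
new velocity v' = (0.4940, -0.5253, 1.7813)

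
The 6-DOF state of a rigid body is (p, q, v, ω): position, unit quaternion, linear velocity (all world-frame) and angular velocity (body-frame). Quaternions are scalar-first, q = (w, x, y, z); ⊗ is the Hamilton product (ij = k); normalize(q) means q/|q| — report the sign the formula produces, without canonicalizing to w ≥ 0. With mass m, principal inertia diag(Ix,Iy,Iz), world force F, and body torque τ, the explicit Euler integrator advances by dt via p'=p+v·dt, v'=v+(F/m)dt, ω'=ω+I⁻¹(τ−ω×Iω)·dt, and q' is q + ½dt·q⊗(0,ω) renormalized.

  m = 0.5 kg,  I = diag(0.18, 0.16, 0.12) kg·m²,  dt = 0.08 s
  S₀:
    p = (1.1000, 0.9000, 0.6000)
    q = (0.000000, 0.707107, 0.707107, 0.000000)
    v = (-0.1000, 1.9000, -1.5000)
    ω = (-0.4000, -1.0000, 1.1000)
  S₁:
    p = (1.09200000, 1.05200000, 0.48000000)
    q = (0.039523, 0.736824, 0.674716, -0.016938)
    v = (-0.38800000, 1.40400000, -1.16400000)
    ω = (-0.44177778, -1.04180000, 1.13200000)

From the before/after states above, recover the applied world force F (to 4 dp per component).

v₁ − v₀ = (-0.28800000, -0.49600000, 0.33600000)
m·(v₁−v₀)/dt = (-1.8000, -3.1000, 2.1000)

F = (-1.8000, -3.1000, 2.1000)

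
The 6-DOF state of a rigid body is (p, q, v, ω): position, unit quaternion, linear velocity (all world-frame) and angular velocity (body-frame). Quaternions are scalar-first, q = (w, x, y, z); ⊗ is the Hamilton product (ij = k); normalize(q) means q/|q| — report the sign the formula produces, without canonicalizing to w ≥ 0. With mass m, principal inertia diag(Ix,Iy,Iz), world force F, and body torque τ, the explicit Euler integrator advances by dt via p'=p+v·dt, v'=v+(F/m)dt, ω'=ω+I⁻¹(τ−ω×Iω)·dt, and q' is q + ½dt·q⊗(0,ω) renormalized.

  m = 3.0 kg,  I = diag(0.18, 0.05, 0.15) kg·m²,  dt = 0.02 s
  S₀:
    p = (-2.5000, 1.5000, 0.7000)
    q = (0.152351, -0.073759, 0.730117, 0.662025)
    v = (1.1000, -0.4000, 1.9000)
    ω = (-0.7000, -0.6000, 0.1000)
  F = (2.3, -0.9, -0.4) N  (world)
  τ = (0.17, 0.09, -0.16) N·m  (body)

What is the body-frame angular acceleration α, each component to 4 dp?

precession coupling ω×(Iω) = (-0.0060, -0.0021, -0.0546)
α = I⁻¹(τ − ω×Iω) = (0.9778, 1.8420, -0.7027)

α = (0.9778, 1.8420, -0.7027)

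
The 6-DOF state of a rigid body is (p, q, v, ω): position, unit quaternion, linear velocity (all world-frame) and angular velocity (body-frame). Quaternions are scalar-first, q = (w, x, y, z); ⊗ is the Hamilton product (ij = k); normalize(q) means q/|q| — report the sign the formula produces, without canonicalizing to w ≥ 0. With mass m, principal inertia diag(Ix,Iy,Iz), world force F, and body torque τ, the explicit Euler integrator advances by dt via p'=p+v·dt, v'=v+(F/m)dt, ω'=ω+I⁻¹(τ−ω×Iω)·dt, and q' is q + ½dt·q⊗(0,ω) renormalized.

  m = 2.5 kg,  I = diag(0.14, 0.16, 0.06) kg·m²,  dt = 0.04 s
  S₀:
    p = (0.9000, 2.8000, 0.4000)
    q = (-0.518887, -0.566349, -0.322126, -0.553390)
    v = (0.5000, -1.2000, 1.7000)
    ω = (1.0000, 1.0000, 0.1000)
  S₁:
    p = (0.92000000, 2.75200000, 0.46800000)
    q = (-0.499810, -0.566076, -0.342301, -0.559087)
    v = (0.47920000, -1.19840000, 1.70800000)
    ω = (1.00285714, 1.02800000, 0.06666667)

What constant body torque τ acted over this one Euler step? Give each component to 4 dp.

τ = (0.0000, 0.1200, -0.0300)

rate change Δω = (0.00285714, 0.02800000, -0.03333333)
I·α + gyro = (0.0000, 0.1200, -0.0300)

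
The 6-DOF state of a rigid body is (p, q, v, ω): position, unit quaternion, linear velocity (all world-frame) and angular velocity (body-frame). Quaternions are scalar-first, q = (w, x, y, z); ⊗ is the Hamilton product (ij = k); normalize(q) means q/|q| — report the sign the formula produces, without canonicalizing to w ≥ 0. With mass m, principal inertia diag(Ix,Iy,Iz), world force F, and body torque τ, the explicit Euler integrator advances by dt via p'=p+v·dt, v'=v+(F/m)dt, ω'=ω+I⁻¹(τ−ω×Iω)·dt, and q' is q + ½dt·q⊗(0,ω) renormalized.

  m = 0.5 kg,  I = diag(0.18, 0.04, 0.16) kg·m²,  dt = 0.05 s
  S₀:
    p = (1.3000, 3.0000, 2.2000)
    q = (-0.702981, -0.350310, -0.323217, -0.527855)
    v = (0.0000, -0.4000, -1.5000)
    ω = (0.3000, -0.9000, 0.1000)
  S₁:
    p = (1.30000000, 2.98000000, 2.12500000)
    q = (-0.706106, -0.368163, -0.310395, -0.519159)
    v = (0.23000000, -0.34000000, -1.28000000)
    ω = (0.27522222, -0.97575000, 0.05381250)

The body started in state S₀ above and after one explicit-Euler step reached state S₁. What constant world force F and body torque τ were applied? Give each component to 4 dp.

v₁ − v₀ = (0.23000000, 0.06000000, 0.22000000)
m·(v₁−v₀)/dt = (2.3000, 0.6000, 2.2000)
ω₁ − ω₀ = (-0.02477778, -0.07575000, -0.04618750)
applied torque τ = (-0.1000, -0.0600, -0.1100)

F = (2.3000, 0.6000, 2.2000)
τ = (-0.1000, -0.0600, -0.1100)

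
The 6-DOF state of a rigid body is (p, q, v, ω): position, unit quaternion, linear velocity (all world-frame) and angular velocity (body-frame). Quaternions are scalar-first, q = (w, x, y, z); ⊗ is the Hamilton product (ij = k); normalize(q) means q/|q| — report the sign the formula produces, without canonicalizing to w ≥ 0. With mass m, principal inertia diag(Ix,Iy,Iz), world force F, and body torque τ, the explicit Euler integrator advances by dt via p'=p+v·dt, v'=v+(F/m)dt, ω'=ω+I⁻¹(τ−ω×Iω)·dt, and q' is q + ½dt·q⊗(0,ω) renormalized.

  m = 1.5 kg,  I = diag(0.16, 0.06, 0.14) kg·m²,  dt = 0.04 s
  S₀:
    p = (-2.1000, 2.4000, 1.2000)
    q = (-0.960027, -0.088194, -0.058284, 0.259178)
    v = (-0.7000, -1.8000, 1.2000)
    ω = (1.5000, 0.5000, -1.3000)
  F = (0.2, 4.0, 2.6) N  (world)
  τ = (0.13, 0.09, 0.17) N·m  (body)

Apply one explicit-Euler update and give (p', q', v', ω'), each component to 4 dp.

gyro term ω×Iω = (-0.0520, -0.0390, -0.0750)
α = I⁻¹(τ − ω×Iω) = (1.1375, 2.1500, 1.7500)
new body rate ω' = (1.5455, 0.5860, -1.2300)
2q̇ = q⊗(0,ω) = (0.4983644, -1.4938603, -0.2058987, 1.2913641)
q' = normalize(q + ½dt·q⊗(0,ω)) = (-0.9493, -0.1180, -0.0623, 0.2848)
new position p' = (-2.1280, 2.3280, 1.2480)
new velocity v' = (-0.6947, -1.6933, 1.2693)

p' = (-2.1280, 2.3280, 1.2480)
q' = (-0.9493, -0.1180, -0.0623, 0.2848)
v' = (-0.6947, -1.6933, 1.2693)
ω' = (1.5455, 0.5860, -1.2300)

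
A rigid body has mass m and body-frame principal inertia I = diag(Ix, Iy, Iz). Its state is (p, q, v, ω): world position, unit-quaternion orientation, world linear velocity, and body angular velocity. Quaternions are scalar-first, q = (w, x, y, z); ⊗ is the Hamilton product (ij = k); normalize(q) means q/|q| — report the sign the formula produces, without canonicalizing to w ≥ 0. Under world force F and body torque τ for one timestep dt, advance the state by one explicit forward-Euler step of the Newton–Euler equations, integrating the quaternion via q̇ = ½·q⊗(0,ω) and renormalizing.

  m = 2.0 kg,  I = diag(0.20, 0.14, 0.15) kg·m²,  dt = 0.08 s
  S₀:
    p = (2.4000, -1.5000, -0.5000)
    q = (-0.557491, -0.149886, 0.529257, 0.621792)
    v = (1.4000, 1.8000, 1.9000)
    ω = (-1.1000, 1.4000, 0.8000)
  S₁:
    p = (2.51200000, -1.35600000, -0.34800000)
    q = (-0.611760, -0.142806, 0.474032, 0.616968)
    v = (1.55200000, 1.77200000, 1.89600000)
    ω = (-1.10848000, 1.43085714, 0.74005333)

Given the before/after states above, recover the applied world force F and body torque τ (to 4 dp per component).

F = (3.8000, -0.7000, -0.1000)
τ = (-0.0100, 0.0100, -0.0200)

Δω = ω₁−ω₀ = (-0.00848000, 0.03085714, -0.05994667)
precession coupling = (0.0112, -0.0440, 0.0924)
applied torque τ = (-0.0100, 0.0100, -0.0200)
Δv = v₁−v₀ = (0.15200000, -0.02800000, -0.00400000)
applied force F = (3.8000, -0.7000, -0.1000)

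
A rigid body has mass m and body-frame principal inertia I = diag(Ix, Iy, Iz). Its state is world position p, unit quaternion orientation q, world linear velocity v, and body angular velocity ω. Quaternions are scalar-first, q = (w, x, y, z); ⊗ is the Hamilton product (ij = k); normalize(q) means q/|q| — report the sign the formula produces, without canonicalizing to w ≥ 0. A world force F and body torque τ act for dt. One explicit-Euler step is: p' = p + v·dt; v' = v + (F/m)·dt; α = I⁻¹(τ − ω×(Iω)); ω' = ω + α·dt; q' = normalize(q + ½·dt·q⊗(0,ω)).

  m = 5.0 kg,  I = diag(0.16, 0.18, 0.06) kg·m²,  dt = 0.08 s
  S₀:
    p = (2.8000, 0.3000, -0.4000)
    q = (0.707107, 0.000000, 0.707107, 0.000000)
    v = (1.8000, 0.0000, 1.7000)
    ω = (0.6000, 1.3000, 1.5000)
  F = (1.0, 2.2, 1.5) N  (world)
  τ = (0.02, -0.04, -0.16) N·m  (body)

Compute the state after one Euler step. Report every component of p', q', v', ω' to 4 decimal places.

p' = (2.9440, 0.3000, -0.2640)
q' = (0.6680, 0.0592, 0.7413, 0.0254)
v' = (1.8160, 0.0352, 1.7240)
ω' = (0.7270, 1.2422, 1.2659)

new position p' = (2.9440, 0.3000, -0.2640)
new velocity v' = (1.8160, 0.0352, 1.7240)
precession coupling ω×(Iω) = (-0.2340, 0.0900, 0.0156)
angular accel α = (1.5875, -0.7222, -2.9267)
new body rate ω' = (0.7270, 1.2422, 1.2659)
2q̇ = q⊗(0,ω) = (-0.9192391, 1.4849247, 0.9192391, 0.6363963)
q' = normalize(q + ½dt·q⊗(0,ω)) = (0.6680, 0.0592, 0.7413, 0.0254)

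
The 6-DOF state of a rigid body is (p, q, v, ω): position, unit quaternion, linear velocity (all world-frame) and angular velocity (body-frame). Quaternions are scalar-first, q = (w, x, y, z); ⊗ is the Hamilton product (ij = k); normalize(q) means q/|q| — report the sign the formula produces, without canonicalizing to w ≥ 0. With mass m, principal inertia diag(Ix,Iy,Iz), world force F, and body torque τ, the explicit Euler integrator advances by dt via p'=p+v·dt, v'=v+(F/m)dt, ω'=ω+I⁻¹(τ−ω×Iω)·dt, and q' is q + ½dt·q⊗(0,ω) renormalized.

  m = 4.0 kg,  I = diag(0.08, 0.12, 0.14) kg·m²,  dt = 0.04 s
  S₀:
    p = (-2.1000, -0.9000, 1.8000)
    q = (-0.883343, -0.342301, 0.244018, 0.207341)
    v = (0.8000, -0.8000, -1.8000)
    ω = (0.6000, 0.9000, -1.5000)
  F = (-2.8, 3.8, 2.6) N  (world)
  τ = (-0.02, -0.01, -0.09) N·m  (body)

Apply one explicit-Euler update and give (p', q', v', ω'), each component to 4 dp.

new position p' = (-2.0680, -0.9320, 1.7280)
new velocity v' = (0.7720, -0.7620, -1.7740)
ω×(Iω) gyroscopic = (-0.0270, 0.0540, 0.0216)
α = I⁻¹(τ − ω×Iω) = (0.0875, -0.5333, -0.7971)
ω + α·dt = (0.6035, 0.8787, -1.5319)
q⊗(0,ω) = (0.2967759, -1.0826397, -1.1840556, 0.8705328)
q + ½dt·q⊗(0,ω), renormalized = (-0.8768, -0.3637, 0.2202, 0.2246)

p' = (-2.0680, -0.9320, 1.7280)
q' = (-0.8768, -0.3637, 0.2202, 0.2246)
v' = (0.7720, -0.7620, -1.7740)
ω' = (0.6035, 0.8787, -1.5319)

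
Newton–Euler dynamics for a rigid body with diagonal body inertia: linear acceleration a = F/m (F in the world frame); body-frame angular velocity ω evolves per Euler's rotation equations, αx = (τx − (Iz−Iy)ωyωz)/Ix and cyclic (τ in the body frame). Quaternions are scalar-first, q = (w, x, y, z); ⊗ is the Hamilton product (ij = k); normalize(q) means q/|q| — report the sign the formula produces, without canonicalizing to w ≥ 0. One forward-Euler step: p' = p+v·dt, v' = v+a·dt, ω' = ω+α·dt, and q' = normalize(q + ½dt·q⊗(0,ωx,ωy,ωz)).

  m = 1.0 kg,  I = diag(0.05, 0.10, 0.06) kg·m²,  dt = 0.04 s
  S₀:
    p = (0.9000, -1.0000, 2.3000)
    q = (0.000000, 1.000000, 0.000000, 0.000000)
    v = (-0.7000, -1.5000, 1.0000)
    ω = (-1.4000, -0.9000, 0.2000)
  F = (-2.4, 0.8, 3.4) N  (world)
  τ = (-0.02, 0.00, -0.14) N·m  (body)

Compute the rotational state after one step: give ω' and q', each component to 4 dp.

ω' = (-1.4218, -0.9011, 0.0647)
q' = (0.0280, 0.9994, -0.0040, -0.0180)

gyro term ω×Iω = (0.0072, 0.0028, 0.0630)
(τ − ω×Iω)/I = (-0.5440, -0.0280, -3.3833)
ω' = ω + α·dt = (-1.4218, -0.9011, 0.0647)
2q̇ = q⊗(0,ω) = (1.4000000, 0.0000000, -0.2000000, -0.9000000)
q' = normalize(q + ½dt·q⊗(0,ω)) = (0.0280, 0.9994, -0.0040, -0.0180)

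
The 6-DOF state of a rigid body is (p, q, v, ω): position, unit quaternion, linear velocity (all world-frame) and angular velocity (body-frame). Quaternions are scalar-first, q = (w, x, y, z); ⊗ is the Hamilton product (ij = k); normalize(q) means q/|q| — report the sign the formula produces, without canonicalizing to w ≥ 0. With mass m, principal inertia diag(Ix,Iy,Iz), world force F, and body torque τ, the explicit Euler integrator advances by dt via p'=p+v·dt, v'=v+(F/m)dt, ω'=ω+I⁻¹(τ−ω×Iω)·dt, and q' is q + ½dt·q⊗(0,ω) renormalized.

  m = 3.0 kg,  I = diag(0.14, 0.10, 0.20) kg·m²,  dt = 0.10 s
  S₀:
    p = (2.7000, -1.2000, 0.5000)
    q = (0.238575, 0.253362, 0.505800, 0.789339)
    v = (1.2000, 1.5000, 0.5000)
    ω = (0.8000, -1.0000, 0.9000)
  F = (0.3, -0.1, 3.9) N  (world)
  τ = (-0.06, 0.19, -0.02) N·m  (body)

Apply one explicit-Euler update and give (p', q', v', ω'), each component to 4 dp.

p' = (2.8200, -1.0500, 0.5500)
q' = (0.2175, 0.3241, 0.5125, 0.7648)
v' = (1.2100, 1.4967, 0.6300)
ω' = (0.8214, -0.7668, 0.8740)

α = I⁻¹(τ − ω×Iω) = (0.2143, 2.3320, -0.2600)
new body rate ω' = (0.8214, -0.7668, 0.8740)
Hamilton product q⊗(0,ω) = (-0.4072947, 1.4354190, 0.1648704, -0.4432845)
q' = normalize(q + ½dt·q⊗(0,ω)) = (0.2175, 0.3241, 0.5125, 0.7648)
new position p' = (2.8200, -1.0500, 0.5500)
new velocity v' = (1.2100, 1.4967, 0.6300)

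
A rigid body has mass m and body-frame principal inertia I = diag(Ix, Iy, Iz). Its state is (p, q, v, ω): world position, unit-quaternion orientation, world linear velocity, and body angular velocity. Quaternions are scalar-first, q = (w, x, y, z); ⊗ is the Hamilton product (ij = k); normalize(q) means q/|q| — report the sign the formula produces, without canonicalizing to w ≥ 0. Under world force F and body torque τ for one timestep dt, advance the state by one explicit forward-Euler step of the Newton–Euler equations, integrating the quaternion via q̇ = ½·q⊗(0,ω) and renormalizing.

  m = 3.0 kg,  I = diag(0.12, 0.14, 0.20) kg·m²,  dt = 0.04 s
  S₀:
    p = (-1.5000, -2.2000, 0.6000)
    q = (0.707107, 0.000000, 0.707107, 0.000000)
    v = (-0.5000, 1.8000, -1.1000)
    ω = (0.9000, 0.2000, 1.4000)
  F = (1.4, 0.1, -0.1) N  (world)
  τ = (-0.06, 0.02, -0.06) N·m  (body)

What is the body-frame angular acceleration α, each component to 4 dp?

α = (-0.6400, 0.8629, -0.3180)

ω×(Iω) gyroscopic = (0.0168, -0.1008, 0.0036)
angular accel α = (-0.6400, 0.8629, -0.3180)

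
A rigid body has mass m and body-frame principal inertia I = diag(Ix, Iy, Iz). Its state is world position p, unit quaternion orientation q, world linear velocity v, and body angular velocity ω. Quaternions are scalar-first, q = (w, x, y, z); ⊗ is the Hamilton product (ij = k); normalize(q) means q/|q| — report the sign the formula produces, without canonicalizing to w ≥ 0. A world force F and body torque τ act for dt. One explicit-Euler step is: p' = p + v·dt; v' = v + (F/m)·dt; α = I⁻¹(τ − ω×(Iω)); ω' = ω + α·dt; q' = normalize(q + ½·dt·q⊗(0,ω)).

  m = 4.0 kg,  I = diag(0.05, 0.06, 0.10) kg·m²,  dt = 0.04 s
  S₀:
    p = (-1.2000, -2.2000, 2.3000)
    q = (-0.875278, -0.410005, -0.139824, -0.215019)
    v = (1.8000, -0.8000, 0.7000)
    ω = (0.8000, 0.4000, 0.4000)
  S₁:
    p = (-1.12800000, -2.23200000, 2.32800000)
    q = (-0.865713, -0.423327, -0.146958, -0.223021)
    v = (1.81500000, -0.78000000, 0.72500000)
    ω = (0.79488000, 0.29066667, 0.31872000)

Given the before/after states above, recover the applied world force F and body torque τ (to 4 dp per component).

velocity change Δv = (0.01500000, 0.02000000, 0.02500000)
applied force F = (1.5000, 2.0000, 2.5000)
rate change Δω = (-0.00512000, -0.10933333, -0.08128000)
I·α + gyro = (0.0000, -0.1800, -0.2000)

F = (1.5000, 2.0000, 2.5000)
τ = (0.0000, -0.1800, -0.2000)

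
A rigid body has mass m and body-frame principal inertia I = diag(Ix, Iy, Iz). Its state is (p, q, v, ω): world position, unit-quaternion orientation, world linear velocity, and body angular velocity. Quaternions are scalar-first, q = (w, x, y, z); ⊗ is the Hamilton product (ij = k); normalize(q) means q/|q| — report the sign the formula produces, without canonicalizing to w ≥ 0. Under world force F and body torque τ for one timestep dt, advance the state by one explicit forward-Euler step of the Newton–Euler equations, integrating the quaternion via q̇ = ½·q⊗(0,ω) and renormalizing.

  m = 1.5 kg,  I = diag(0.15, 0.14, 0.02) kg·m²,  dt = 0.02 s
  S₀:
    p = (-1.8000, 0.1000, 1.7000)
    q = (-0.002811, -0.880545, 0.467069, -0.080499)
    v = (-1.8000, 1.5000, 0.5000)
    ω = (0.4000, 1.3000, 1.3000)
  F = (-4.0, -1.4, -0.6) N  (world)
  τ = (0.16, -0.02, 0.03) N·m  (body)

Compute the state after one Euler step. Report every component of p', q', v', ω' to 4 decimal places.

(τ − ω×Iω)/I = (2.4187, -0.6257, 1.7600)
new body rate ω' = (0.4484, 1.2875, 1.3352)
2q̇ = q⊗(0,ω) = (-0.1503230, 0.7107140, 1.1088546, -1.3351904)
q + ½dt·q⊗(0,ω), renormalized = (-0.0043, -0.8733, 0.4781, -0.0938)
new position p' = (-1.8360, 0.1300, 1.7100)
new velocity v' = (-1.8533, 1.4813, 0.4920)

p' = (-1.8360, 0.1300, 1.7100)
q' = (-0.0043, -0.8733, 0.4781, -0.0938)
v' = (-1.8533, 1.4813, 0.4920)
ω' = (0.4484, 1.2875, 1.3352)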